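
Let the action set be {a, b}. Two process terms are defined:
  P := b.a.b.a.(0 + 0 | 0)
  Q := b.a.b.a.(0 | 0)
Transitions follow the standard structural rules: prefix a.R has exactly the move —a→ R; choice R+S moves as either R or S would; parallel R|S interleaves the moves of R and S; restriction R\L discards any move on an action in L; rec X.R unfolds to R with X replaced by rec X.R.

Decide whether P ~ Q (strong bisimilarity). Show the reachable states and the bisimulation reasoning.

P ~ Q

Reachable graph of P (5 states):
  p0 = b.a.b.a.(0 + 0 | 0) :: ··b··> p1
  p1 = a.b.a.(0 + 0 | 0) :: ··a··> p2
  p2 = b.a.(0 + 0 | 0) :: ··b··> p3
  p3 = a.(0 + 0 | 0) :: ··a··> p4
  p4 = 0 + 0 | 0 :: stopped
Reachable graph of Q (5 states):
  q0 = b.a.b.a.(0 | 0) :: ··b··> q1
  q1 = a.b.a.(0 | 0) :: ··a··> q2
  q2 = b.a.(0 | 0) :: ··b··> q3
  q3 = a.(0 | 0) :: ··a··> q4
  q4 = 0 | 0 :: stopped
Partition-refinement fixed point:
  B0 = {p0, q0}
  B1 = {p1, q1}
  B2 = {p2, q2}
  B3 = {p3, q3}
  B4 = {p4, q4}
p0 ∈ B0, q0 ∈ B0 → same block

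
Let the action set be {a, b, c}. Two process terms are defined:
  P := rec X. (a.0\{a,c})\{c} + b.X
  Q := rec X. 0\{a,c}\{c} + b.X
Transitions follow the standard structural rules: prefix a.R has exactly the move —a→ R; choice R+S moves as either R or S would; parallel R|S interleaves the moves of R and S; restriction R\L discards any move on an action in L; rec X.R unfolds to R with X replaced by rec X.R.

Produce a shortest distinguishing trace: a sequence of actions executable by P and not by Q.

P's transition system — 2 states:
  p0 = rec X. (a.0\{a,c})\{c} + b.X ⊢ ··a··> p1, ··b··> p0
  p1 = 0\{a,c}\{c} ⊢ (no moves)
Q's transition system — 1 states:
  q0 = rec X. 0\{a,c}\{c} + b.X ⊢ ··b··> q0
Executing a from P (initial set {p0}):
  after a @ step 1: {p1}
  — P admits the full trace.
Executing a from Q (initial set {q0}):
  after a @ step 1: ∅ (Q stuck)

a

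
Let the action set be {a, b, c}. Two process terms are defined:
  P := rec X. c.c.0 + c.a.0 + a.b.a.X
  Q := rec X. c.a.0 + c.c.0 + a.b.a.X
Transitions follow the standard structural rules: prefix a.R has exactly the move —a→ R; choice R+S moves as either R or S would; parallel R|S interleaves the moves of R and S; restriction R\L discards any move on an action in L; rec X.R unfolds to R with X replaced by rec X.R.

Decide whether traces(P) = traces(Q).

traces(P) = traces(Q)

Reachable graph of P (6 states):
  m0 = rec X. c.c.0 + c.a.0 + a.b.a.X | ··a··> m1, ··c··> m2, ··c··> m3
  m1 = b.a.(rec X. c.c.0 + c.a.0 + a.b.a.X) | ··b··> m4
  m2 = a.0 | ··a··> m5
  m3 = c.0 | ··c··> m5
  m4 = a.(rec X. c.c.0 + c.a.0 + a.b.a.X) | ··a··> m0
  m5 = 0 | (no moves)
Reachable graph of Q (6 states):
  n0 = rec X. c.a.0 + c.c.0 + a.b.a.X | ··a··> n1, ··c··> n2, ··c··> n3
  n1 = b.a.(rec X. c.a.0 + c.c.0 + a.b.a.X) | ··b··> n4
  n2 = a.0 | ··a··> n5
  n3 = c.0 | ··c··> n5
  n4 = a.(rec X. c.a.0 + c.c.0 + a.b.a.X) | ··a··> n0
  n5 = 0 | (no moves)
Bisimilarity quotient blocks:
  B0 = {m0, n0}
  B1 = {m1, n1}
  B2 = {m4, n4}
  B3 = {m3, n3}
  B4 = {m5, n5}
  B5 = {m2, n2}
m0 ∈ B0, n0 ∈ B0 → same block
Bisimilar ⇒ trace-equivalent.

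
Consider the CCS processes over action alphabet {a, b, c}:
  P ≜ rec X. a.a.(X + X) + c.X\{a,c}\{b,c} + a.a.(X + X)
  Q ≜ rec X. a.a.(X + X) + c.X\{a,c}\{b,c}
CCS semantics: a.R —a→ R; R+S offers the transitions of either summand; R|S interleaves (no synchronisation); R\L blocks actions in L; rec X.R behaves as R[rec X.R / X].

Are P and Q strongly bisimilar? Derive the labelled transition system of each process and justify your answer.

YES

P's transition system — 4 states:
  p0 = rec X. a.a.(X + X) + c.X\{a,c}\{b,c} + a.a.(X + X) :: --a--▸ p1, --c--▸ p2
  p1 = a.((rec X. a.a.(X + X) + c.X\{a,c}\{b,c} + a.a.(X + X)) + (rec X. a.a.(X + X) + c.X\{a,c}\{b,c} + a.a.(X + X))) :: --a--▸ p3
  p2 = (rec X. a.a.(X + X) + c.X\{a,c}\{b,c} + a.a.(X + X))\{a,c}\{b,c} :: ·
  p3 = (rec X. a.a.(X + X) + c.X\{a,c}\{b,c} + a.a.(X + X)) + (rec X. a.a.(X + X) + c.X\{a,c}\{b,c} + a.a.(X + X)) :: --a--▸ p1, --c--▸ p2
Q's transition system — 4 states:
  q0 = rec X. a.a.(X + X) + c.X\{a,c}\{b,c} :: --a--▸ q1, --c--▸ q2
  q1 = a.((rec X. a.a.(X + X) + c.X\{a,c}\{b,c}) + (rec X. a.a.(X + X) + c.X\{a,c}\{b,c})) :: --a--▸ q3
  q2 = (rec X. a.a.(X + X) + c.X\{a,c}\{b,c})\{a,c}\{b,c} :: ·
  q3 = (rec X. a.a.(X + X) + c.X\{a,c}\{b,c}) + (rec X. a.a.(X + X) + c.X\{a,c}\{b,c}) :: --a--▸ q1, --c--▸ q2
Coarsest stable partition (strong bisimilarity classes):
  B0 = {p0, p3, q0, q3}
  B1 = {p2, q2}
  B2 = {p1, q1}
p0 ∈ B0, q0 ∈ B0 → same block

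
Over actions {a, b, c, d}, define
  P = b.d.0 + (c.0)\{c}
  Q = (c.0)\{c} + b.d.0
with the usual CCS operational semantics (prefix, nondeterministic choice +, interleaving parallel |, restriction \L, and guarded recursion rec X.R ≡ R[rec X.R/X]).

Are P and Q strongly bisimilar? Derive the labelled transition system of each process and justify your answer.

P's transition system — 3 states:
  m0 = b.d.0 + (c.0)\{c} has moves --b--▸ m1
  m1 = d.0 has moves --d--▸ m2
  m2 = 0 has moves ·
Q's transition system — 3 states:
  n0 = (c.0)\{c} + b.d.0 has moves --b--▸ n1
  n1 = d.0 has moves --d--▸ n2
  n2 = 0 has moves ·
Partition-refinement fixed point:
  B0 = {m0, n0}
  B1 = {m1, n1}
  B2 = {m2, n2}
m0 ∈ B0, n0 ∈ B0 → same block

YES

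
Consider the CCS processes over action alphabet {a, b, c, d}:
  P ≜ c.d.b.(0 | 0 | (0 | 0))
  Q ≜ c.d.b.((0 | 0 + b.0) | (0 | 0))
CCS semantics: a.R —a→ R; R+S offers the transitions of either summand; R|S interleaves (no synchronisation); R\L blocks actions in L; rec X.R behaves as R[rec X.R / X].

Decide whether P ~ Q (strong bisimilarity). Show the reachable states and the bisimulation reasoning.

Reachable graph of P (4 states):
  u0 = c.d.b.(0 | 0 | (0 | 0)) ⊢ —c→ u1
  u1 = d.b.(0 | 0 | (0 | 0)) ⊢ —d→ u2
  u2 = b.(0 | 0 | (0 | 0)) ⊢ —b→ u3
  u3 = 0 | 0 | (0 | 0) ⊢ ∅
Reachable graph of Q (5 states):
  v0 = c.d.b.((0 | 0 + b.0) | (0 | 0)) ⊢ —c→ v1
  v1 = d.b.((0 | 0 + b.0) | (0 | 0)) ⊢ —d→ v2
  v2 = b.((0 | 0 + b.0) | (0 | 0)) ⊢ —b→ v3
  v3 = (0 | 0 + b.0) | (0 | 0) ⊢ —b→ v4
  v4 = 0 | (0 | 0) ⊢ ∅
Partition-refinement fixed point:
  B0 = {u0}
  B1 = {u1}
  B2 = {u2, v3}
  B3 = {u3, v4}
  B4 = {v0}
  B5 = {v1}
  B6 = {v2}
u0 ∈ B0, v0 ∈ B4 → different blocks

P ≁ Q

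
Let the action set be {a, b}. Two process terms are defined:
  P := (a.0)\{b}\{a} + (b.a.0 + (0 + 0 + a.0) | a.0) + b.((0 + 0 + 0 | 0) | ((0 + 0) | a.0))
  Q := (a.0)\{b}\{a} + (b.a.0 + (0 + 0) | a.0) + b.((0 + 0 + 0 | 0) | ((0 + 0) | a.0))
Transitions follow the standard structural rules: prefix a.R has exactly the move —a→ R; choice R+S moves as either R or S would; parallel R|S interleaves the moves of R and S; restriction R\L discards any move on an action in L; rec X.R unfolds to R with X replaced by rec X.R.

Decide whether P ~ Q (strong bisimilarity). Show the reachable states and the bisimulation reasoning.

Reachable graph of P (8 states):
  p0 = (a.0)\{b}\{a} + (b.a.0 + (0 + 0 + a.0) | a.0) + b.((0 + 0 + 0 | 0) | ((0 + 0) | a.0)) → ··a··> p1, ··a··> p2, ··b··> p3, ··b··> p4
  p1 = (0 + 0 + a.0) | 0 → ··a··> p5
  p2 = 0 | a.0 → ··a··> p5
  p3 = (0 + 0 + 0 | 0) | ((0 + 0) | a.0) → ··a··> p6
  p4 = a.0 → ··a··> p7
  p5 = 0 | 0 → stopped
  p6 = (0 + 0 + 0 | 0) | ((0 + 0) | 0) → stopped
  p7 = 0 → stopped
Reachable graph of Q (6 states):
  q0 = (a.0)\{b}\{a} + (b.a.0 + (0 + 0) | a.0) + b.((0 + 0 + 0 | 0) | ((0 + 0) | a.0)) → ··a··> q1, ··b··> q2, ··b··> q3
  q1 = (0 + 0) | 0 → stopped
  q2 = (0 + 0 + 0 | 0) | ((0 + 0) | a.0) → ··a··> q4
  q3 = a.0 → ··a··> q5
  q4 = (0 + 0 + 0 | 0) | ((0 + 0) | 0) → stopped
  q5 = 0 → stopped
Partition-refinement fixed point:
  B0 = {p0}
  B1 = {p1, p2, p3, p4, q2, q3}
  B2 = {p5, p6, p7, q1, q4, q5}
  B3 = {q0}
p0 ∈ B0, q0 ∈ B3 → different blocks

not bisimilar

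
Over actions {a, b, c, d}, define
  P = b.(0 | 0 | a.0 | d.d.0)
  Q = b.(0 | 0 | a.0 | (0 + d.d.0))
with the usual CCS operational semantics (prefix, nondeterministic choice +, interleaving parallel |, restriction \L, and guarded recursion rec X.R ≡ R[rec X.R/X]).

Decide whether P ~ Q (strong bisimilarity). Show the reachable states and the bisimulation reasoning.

LTS(P): 7 reachable states
  m0 = b.(0 | 0 | a.0 | d.d.0) has moves —b→ m1
  m1 = 0 | 0 | a.0 | d.d.0 has moves —a→ m2, —d→ m3
  m2 = 0 | 0 | 0 | d.d.0 has moves —d→ m4
  m3 = 0 | 0 | a.0 | d.0 has moves —a→ m4, —d→ m5
  m4 = 0 | 0 | 0 | d.0 has moves —d→ m6
  m5 = 0 | 0 | a.0 | 0 has moves —a→ m6
  m6 = 0 | 0 | 0 | 0 has moves (no moves)
LTS(Q): 7 reachable states
  n0 = b.(0 | 0 | a.0 | (0 + d.d.0)) has moves —b→ n1
  n1 = 0 | 0 | a.0 | (0 + d.d.0) has moves —a→ n2, —d→ n3
  n2 = 0 | 0 | 0 | (0 + d.d.0) has moves —d→ n4
  n3 = 0 | 0 | a.0 | d.0 has moves —a→ n4, —d→ n5
  n4 = 0 | 0 | 0 | d.0 has moves —d→ n6
  n5 = 0 | 0 | a.0 | 0 has moves —a→ n6
  n6 = 0 | 0 | 0 | 0 has moves (no moves)
Partition-refinement fixed point:
  B0 = {m0, n0}
  B1 = {m1, n1}
  B2 = {m2, n2}
  B3 = {m4, n4}
  B4 = {m6, n6}
  B5 = {m3, n3}
  B6 = {m5, n5}
m0 ∈ B0, n0 ∈ B0 → same block

P ~ Q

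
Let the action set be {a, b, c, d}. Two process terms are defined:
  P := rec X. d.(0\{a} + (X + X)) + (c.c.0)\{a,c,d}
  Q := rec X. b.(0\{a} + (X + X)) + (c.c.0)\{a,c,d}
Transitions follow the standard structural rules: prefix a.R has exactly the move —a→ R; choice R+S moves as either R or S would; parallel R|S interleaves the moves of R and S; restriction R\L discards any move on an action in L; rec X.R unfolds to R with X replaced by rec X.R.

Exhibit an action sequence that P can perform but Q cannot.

d

Reachable graph of P (2 states):
  m0 = rec X. d.(0\{a} + (X + X)) + (c.c.0)\{a,c,d} ⊢ --d--▸ m1
  m1 = 0\{a} + ((rec X. d.(0\{a} + (X + X)) + (c.c.0)\{a,c,d}) + (rec X. d.(0\{a} + (X + X)) + (c.c.0)\{a,c,d})) ⊢ --d--▸ m1
Reachable graph of Q (2 states):
  n0 = rec X. b.(0\{a} + (X + X)) + (c.c.0)\{a,c,d} ⊢ --b--▸ n1
  n1 = 0\{a} + ((rec X. b.(0\{a} + (X + X)) + (c.c.0)\{a,c,d}) + (rec X. b.(0\{a} + (X + X)) + (c.c.0)\{a,c,d})) ⊢ --b--▸ n1
Trace ⟨d⟩ through P, begin at {m0}:
  step 1 (d): {m1}
  ✓ P
Trace ⟨d⟩ through Q, begin at {n0}:
  step 1 (d): ∅ (Q stuck)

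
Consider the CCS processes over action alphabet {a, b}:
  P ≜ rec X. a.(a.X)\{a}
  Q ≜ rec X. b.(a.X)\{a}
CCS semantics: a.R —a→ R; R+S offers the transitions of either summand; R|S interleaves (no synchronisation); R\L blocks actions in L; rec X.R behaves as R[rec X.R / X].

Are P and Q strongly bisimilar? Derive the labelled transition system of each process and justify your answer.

not bisimilar

P's transition system — 2 states:
  m0 = rec X. a.(a.X)\{a} → ··a··> m1
  m1 = (a.(rec X. a.(a.X)\{a}))\{a} → deadlocked
Q's transition system — 2 states:
  n0 = rec X. b.(a.X)\{a} → ··b··> n1
  n1 = (a.(rec X. b.(a.X)\{a}))\{a} → deadlocked
Bisimilarity quotient blocks:
  B0 = {m0}
  B1 = {m1, n1}
  B2 = {n0}
m0 ∈ B0, n0 ∈ B2 → different blocks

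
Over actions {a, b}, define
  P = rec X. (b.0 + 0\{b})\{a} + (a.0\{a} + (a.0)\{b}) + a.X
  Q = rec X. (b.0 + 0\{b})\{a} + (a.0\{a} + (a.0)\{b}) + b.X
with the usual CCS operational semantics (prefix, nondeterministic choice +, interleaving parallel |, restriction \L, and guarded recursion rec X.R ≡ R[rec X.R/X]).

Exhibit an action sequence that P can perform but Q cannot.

LTS(P): 3 reachable states
  p0 = rec X. (b.0 + 0\{b})\{a} + (a.0\{a} + (a.0)\{b}) + a.X :: -a-> p0, -a-> p1, -a-> p2, -b-> p1
  p1 = 0\{a} :: ·
  p2 = 0\{b} :: ·
LTS(Q): 3 reachable states
  q0 = rec X. (b.0 + 0\{b})\{a} + (a.0\{a} + (a.0)\{b}) + b.X :: -a-> q1, -a-> q2, -b-> q0, -b-> q1
  q1 = 0\{a} :: ·
  q2 = 0\{b} :: ·
Trace ⟨aa⟩ through P, begin at {p0}:
  step 1 (a): {p0, p1, p2}
  step 2 (a): {p0, p1, p2}
  — P admits the full trace.
Trace ⟨aa⟩ through Q, begin at {q0}:
  step 1 (a): {q1, q2}
  step 2 (a): ∅  — Q cannot continue

aa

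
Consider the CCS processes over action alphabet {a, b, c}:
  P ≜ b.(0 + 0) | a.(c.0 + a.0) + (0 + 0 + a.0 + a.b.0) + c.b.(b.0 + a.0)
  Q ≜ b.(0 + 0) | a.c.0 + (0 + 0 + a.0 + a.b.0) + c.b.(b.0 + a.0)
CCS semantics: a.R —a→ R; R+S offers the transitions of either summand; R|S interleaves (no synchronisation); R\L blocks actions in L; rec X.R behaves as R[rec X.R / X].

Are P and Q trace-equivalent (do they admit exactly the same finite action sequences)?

Reachable graph of P (10 states):
  m0 = b.(0 + 0) | a.(c.0 + a.0) + (0 + 0 + a.0 + a.b.0) + c.b.(b.0 + a.0) → -a-> m1, -a-> m2, -a-> m3, -b-> m4, -c-> m5
  m1 = 0 → deadlocked
  m2 = b.(0 + 0) | (c.0 + a.0) → -a-> m6, -b-> m7, -c-> m6
  m3 = b.0 → -b-> m1
  m4 = (0 + 0) | a.(c.0 + a.0) → -a-> m7
  m5 = b.(b.0 + a.0) → -b-> m8
  m6 = b.(0 + 0) | 0 → -b-> m9
  m7 = (0 + 0) | (c.0 + a.0) → -a-> m9, -c-> m9
  m8 = b.0 + a.0 → -a-> m1, -b-> m1
  m9 = (0 + 0) | 0 → deadlocked
Reachable graph of Q (10 states):
  n0 = b.(0 + 0) | a.c.0 + (0 + 0 + a.0 + a.b.0) + c.b.(b.0 + a.0) → -a-> n1, -a-> n2, -a-> n3, -b-> n4, -c-> n5
  n1 = 0 → deadlocked
  n2 = b.(0 + 0) | c.0 → -b-> n6, -c-> n7
  n3 = b.0 → -b-> n1
  n4 = (0 + 0) | a.c.0 → -a-> n6
  n5 = b.(b.0 + a.0) → -b-> n8
  n6 = (0 + 0) | c.0 → -c-> n9
  n7 = b.(0 + 0) | 0 → -b-> n9
  n8 = b.0 + a.0 → -a-> n1, -b-> n1
  n9 = (0 + 0) | 0 → deadlocked
Trace ⟨aa⟩ through P, begin at {m0}:
  [1] a ⇒ {m1, m2, m3}
  [2] a ⇒ {m6}
  — P admits the full trace.
Trace ⟨aa⟩ through Q, begin at {n0}:
  [1] a ⇒ {n1, n2, n3}
  [2] a ⇒ no successor for Q

traces(P) ≠ traces(Q) — witness ⟨aa⟩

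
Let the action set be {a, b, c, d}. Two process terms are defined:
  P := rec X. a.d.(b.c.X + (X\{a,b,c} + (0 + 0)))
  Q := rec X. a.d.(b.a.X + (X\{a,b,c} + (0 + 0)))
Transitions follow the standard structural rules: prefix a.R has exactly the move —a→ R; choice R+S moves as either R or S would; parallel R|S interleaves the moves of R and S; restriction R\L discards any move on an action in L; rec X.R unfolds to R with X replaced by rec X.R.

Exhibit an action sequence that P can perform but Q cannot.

Reachable graph of P (4 states):
  u0 = rec X. a.d.(b.c.X + (X\{a,b,c} + (0 + 0))) ⊢ -a-> u1
  u1 = d.(b.c.(rec X. a.d.(b.c.X + (X\{a,b,c} + (0 + 0)))) + ((rec X. a.d.(b.c.X + (X\{a,b,c} + (0 + 0))))\{a,b,c} + (0 + 0))) ⊢ -d-> u2
  u2 = b.c.(rec X. a.d.(b.c.X + (X\{a,b,c} + (0 + 0)))) + ((rec X. a.d.(b.c.X + (X\{a,b,c} + (0 + 0))))\{a,b,c} + (0 + 0)) ⊢ -b-> u3
  u3 = c.(rec X. a.d.(b.c.X + (X\{a,b,c} + (0 + 0)))) ⊢ -c-> u0
Reachable graph of Q (4 states):
  v0 = rec X. a.d.(b.a.X + (X\{a,b,c} + (0 + 0))) ⊢ -a-> v1
  v1 = d.(b.a.(rec X. a.d.(b.a.X + (X\{a,b,c} + (0 + 0)))) + ((rec X. a.d.(b.a.X + (X\{a,b,c} + (0 + 0))))\{a,b,c} + (0 + 0))) ⊢ -d-> v2
  v2 = b.a.(rec X. a.d.(b.a.X + (X\{a,b,c} + (0 + 0)))) + ((rec X. a.d.(b.a.X + (X\{a,b,c} + (0 + 0))))\{a,b,c} + (0 + 0)) ⊢ -b-> v3
  v3 = a.(rec X. a.d.(b.a.X + (X\{a,b,c} + (0 + 0)))) ⊢ -a-> v0
Trace ⟨adbc⟩ through P, begin at {u0}:
  step 1 (a): {u1}
  step 2 (d): {u2}
  step 3 (b): {u3}
  step 4 (c): {u0}
  P completes σ.
Trace ⟨adbc⟩ through Q, begin at {v0}:
  step 1 (a): {v1}
  step 2 (d): {v2}
  step 3 (b): {v3}
  step 4 (c): ∅ (Q stuck)

adbc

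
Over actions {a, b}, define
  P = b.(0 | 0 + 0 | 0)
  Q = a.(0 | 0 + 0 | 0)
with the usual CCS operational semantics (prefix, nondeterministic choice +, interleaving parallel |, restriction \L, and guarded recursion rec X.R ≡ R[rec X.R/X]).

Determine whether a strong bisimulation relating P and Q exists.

P's transition system — 2 states:
  u0 = b.(0 | 0 + 0 | 0) → --b--▸ u1
  u1 = 0 | 0 + 0 | 0 → ∅
Q's transition system — 2 states:
  v0 = a.(0 | 0 + 0 | 0) → --a--▸ v1
  v1 = 0 | 0 + 0 | 0 → ∅
Partition-refinement fixed point:
  B0 = {u0}
  B1 = {u1, v1}
  B2 = {v0}
u0 ∈ B0, v0 ∈ B2 → different blocks

not bisimilar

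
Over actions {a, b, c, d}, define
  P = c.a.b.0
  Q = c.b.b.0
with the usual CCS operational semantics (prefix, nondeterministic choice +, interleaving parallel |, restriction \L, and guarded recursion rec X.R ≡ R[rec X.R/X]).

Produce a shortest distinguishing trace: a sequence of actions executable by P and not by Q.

ca

P's transition system — 4 states:
  u0 = c.a.b.0 :: --c--▸ u1
  u1 = a.b.0 :: --a--▸ u2
  u2 = b.0 :: --b--▸ u3
  u3 = 0 :: stopped
Q's transition system — 4 states:
  v0 = c.b.b.0 :: --c--▸ v1
  v1 = b.b.0 :: --b--▸ v2
  v2 = b.0 :: --b--▸ v3
  v3 = 0 :: stopped
Executing ca from P (initial set {u0}):
  step 1 (c): {u1}
  step 2 (a): {u2}
  ✓ P
Executing ca from Q (initial set {v0}):
  step 1 (c): {v1}
  step 2 (a): ∅ (Q stuck)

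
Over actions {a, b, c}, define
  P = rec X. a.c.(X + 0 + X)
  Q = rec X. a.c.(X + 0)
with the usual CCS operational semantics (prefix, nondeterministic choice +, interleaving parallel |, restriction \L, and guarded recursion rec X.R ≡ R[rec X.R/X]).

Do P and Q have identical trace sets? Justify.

traces(P) = traces(Q)

P's transition system — 3 states:
  p0 = rec X. a.c.(X + 0 + X) ⊢ -a-> p1
  p1 = c.((rec X. a.c.(X + 0 + X)) + 0 + (rec X. a.c.(X + 0 + X))) ⊢ -c-> p2
  p2 = (rec X. a.c.(X + 0 + X)) + 0 + (rec X. a.c.(X + 0 + X)) ⊢ -a-> p1
Q's transition system — 3 states:
  q0 = rec X. a.c.(X + 0) ⊢ -a-> q1
  q1 = c.((rec X. a.c.(X + 0)) + 0) ⊢ -c-> q2
  q2 = (rec X. a.c.(X + 0)) + 0 ⊢ -a-> q1
Partition-refinement fixed point:
  B0 = {p0, p2, q0, q2}
  B1 = {p1, q1}
p0 ∈ B0, q0 ∈ B0 → same block
Bisimilar ⇒ trace-equivalent.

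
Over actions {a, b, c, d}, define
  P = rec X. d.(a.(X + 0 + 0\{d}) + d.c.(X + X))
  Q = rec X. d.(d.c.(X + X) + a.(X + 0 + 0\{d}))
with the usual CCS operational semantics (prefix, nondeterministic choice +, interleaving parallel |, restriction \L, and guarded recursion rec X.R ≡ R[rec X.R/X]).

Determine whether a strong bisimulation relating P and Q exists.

bisimilar

P's transition system — 5 states:
  m0 = rec X. d.(a.(X + 0 + 0\{d}) + d.c.(X + X)) :: -d-> m1
  m1 = a.((rec X. d.(a.(X + 0 + 0\{d}) + d.c.(X + X))) + 0 + 0\{d}) + d.c.((rec X. d.(a.(X + 0 + 0\{d}) + d.c.(X + X))) + (rec X. d.(a.(X + 0 + 0\{d}) + d.c.(X + X)))) :: -a-> m2, -d-> m3
  m2 = (rec X. d.(a.(X + 0 + 0\{d}) + d.c.(X + X))) + 0 + 0\{d} :: -d-> m1
  m3 = c.((rec X. d.(a.(X + 0 + 0\{d}) + d.c.(X + X))) + (rec X. d.(a.(X + 0 + 0\{d}) + d.c.(X + X)))) :: -c-> m4
  m4 = (rec X. d.(a.(X + 0 + 0\{d}) + d.c.(X + X))) + (rec X. d.(a.(X + 0 + 0\{d}) + d.c.(X + X))) :: -d-> m1
Q's transition system — 5 states:
  n0 = rec X. d.(d.c.(X + X) + a.(X + 0 + 0\{d})) :: -d-> n1
  n1 = d.c.((rec X. d.(d.c.(X + X) + a.(X + 0 + 0\{d}))) + (rec X. d.(d.c.(X + X) + a.(X + 0 + 0\{d})))) + a.((rec X. d.(d.c.(X + X) + a.(X + 0 + 0\{d}))) + 0 + 0\{d}) :: -a-> n2, -d-> n3
  n2 = (rec X. d.(d.c.(X + X) + a.(X + 0 + 0\{d}))) + 0 + 0\{d} :: -d-> n1
  n3 = c.((rec X. d.(d.c.(X + X) + a.(X + 0 + 0\{d}))) + (rec X. d.(d.c.(X + X) + a.(X + 0 + 0\{d})))) :: -c-> n4
  n4 = (rec X. d.(d.c.(X + X) + a.(X + 0 + 0\{d}))) + (rec X. d.(d.c.(X + X) + a.(X + 0 + 0\{d}))) :: -d-> n1
Bisimilarity quotient blocks:
  B0 = {m0, m2, m4, n0, n2, n4}
  B1 = {m1, n1}
  B2 = {m3, n3}
m0 ∈ B0, n0 ∈ B0 → same block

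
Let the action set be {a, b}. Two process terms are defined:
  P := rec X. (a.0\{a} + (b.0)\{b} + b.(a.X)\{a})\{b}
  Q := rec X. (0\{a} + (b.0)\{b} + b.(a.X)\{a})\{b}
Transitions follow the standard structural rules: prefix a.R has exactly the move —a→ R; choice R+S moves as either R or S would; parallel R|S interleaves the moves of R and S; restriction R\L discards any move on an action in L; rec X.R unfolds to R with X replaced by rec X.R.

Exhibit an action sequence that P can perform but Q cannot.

Reachable graph of P (2 states):
  m0 = rec X. (a.0\{a} + (b.0)\{b} + b.(a.X)\{a})\{b} → --a--▸ m1
  m1 = 0\{a}\{b} → deadlocked
Reachable graph of Q (1 states):
  n0 = rec X. (0\{a} + (b.0)\{b} + b.(a.X)\{a})\{b} → deadlocked
Run σ = ⟨a⟩ on P: start {m0}
  [1] a ⇒ {m1}
  P completes σ.
Run σ = ⟨a⟩ on Q: start {n0}
  [1] a ⇒ ∅  — Q cannot continue

a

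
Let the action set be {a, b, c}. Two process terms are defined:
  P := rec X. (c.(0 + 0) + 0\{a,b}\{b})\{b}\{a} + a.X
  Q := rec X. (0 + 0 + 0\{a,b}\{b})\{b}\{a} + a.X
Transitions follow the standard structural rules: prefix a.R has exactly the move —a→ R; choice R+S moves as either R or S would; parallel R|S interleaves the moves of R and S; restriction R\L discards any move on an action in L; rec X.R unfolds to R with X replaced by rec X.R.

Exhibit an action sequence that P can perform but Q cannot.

c

LTS(P): 2 reachable states
  p0 = rec X. (c.(0 + 0) + 0\{a,b}\{b})\{b}\{a} + a.X | ··a··> p0, ··c··> p1
  p1 = (0 + 0)\{b}\{a} | deadlocked
LTS(Q): 1 reachable states
  q0 = rec X. (0 + 0 + 0\{a,b}\{b})\{b}\{a} + a.X | ··a··> q0
Executing c from P (initial set {p0}):
  [1] c ⇒ {p1}
  — P admits the full trace.
Executing c from Q (initial set {q0}):
  [1] c ⇒ no successor for Q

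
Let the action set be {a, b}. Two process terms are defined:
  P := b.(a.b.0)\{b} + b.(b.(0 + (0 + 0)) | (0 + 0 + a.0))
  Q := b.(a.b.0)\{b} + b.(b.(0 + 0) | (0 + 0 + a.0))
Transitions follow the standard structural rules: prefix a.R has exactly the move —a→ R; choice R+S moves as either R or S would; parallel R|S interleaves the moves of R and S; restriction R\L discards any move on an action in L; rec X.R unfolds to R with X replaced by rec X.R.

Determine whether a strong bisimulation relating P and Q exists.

Reachable graph of P (7 states):
  u0 = b.(a.b.0)\{b} + b.(b.(0 + (0 + 0)) | (0 + 0 + a.0)) ⊢ =b=> u1, =b=> u2
  u1 = (a.b.0)\{b} ⊢ =a=> u3
  u2 = b.(0 + (0 + 0)) | (0 + 0 + a.0) ⊢ =a=> u4, =b=> u5
  u3 = (b.0)\{b} ⊢ stopped
  u4 = b.(0 + (0 + 0)) | 0 ⊢ =b=> u6
  u5 = (0 + (0 + 0)) | (0 + 0 + a.0) ⊢ =a=> u6
  u6 = (0 + (0 + 0)) | 0 ⊢ stopped
Reachable graph of Q (7 states):
  v0 = b.(a.b.0)\{b} + b.(b.(0 + 0) | (0 + 0 + a.0)) ⊢ =b=> v1, =b=> v2
  v1 = (a.b.0)\{b} ⊢ =a=> v3
  v2 = b.(0 + 0) | (0 + 0 + a.0) ⊢ =a=> v4, =b=> v5
  v3 = (b.0)\{b} ⊢ stopped
  v4 = b.(0 + 0) | 0 ⊢ =b=> v6
  v5 = (0 + 0) | (0 + 0 + a.0) ⊢ =a=> v6
  v6 = (0 + 0) | 0 ⊢ stopped
Partition-refinement fixed point:
  B0 = {u0, v0}
  B1 = {u1, u5, v1, v5}
  B2 = {u3, u6, v3, v6}
  B3 = {u2, v2}
  B4 = {u4, v4}
u0 ∈ B0, v0 ∈ B0 → same block

YES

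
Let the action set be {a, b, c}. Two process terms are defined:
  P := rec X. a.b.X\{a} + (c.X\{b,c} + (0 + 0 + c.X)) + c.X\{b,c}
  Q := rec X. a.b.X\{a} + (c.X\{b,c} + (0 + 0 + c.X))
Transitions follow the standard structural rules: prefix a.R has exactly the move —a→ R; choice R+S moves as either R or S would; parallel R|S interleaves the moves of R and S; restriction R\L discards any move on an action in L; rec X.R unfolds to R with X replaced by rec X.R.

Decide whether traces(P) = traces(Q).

traces(P) = traces(Q)

P's transition system — 6 states:
  u0 = rec X. a.b.X\{a} + (c.X\{b,c} + (0 + 0 + c.X)) + c.X\{b,c} ⊢ =a=> u1, =c=> u0, =c=> u2
  u1 = b.(rec X. a.b.X\{a} + (c.X\{b,c} + (0 + 0 + c.X)) + c.X\{b,c})\{a} ⊢ =b=> u3
  u2 = (rec X. a.b.X\{a} + (c.X\{b,c} + (0 + 0 + c.X)) + c.X\{b,c})\{b,c} ⊢ =a=> u4
  u3 = (rec X. a.b.X\{a} + (c.X\{b,c} + (0 + 0 + c.X)) + c.X\{b,c})\{a} ⊢ =c=> u3, =c=> u5
  u4 = (b.(rec X. a.b.X\{a} + (c.X\{b,c} + (0 + 0 + c.X)) + c.X\{b,c})\{a})\{b,c} ⊢ deadlocked
  u5 = (rec X. a.b.X\{a} + (c.X\{b,c} + (0 + 0 + c.X)) + c.X\{b,c})\{b,c}\{a} ⊢ deadlocked
Q's transition system — 6 states:
  v0 = rec X. a.b.X\{a} + (c.X\{b,c} + (0 + 0 + c.X)) ⊢ =a=> v1, =c=> v0, =c=> v2
  v1 = b.(rec X. a.b.X\{a} + (c.X\{b,c} + (0 + 0 + c.X)))\{a} ⊢ =b=> v3
  v2 = (rec X. a.b.X\{a} + (c.X\{b,c} + (0 + 0 + c.X)))\{b,c} ⊢ =a=> v4
  v3 = (rec X. a.b.X\{a} + (c.X\{b,c} + (0 + 0 + c.X)))\{a} ⊢ =c=> v3, =c=> v5
  v4 = (b.(rec X. a.b.X\{a} + (c.X\{b,c} + (0 + 0 + c.X)))\{a})\{b,c} ⊢ deadlocked
  v5 = (rec X. a.b.X\{a} + (c.X\{b,c} + (0 + 0 + c.X)))\{b,c}\{a} ⊢ deadlocked
Bisimilarity quotient blocks:
  B0 = {u0, v0}
  B1 = {u1, v1}
  B2 = {u3, v3}
  B3 = {u4, u5, v4, v5}
  B4 = {u2, v2}
u0 ∈ B0, v0 ∈ B0 → same block
Bisimilar ⇒ trace-equivalent.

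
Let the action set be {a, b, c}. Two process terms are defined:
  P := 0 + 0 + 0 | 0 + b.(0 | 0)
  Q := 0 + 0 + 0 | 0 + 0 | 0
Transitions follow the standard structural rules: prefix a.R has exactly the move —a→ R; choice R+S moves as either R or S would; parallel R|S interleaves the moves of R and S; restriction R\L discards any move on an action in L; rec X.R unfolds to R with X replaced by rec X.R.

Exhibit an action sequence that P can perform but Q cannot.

b

Reachable graph of P (2 states):
  m0 = 0 + 0 + 0 | 0 + b.(0 | 0) has moves —b→ m1
  m1 = 0 | 0 has moves (no moves)
Reachable graph of Q (1 states):
  n0 = 0 + 0 + 0 | 0 + 0 | 0 has moves (no moves)
Trace ⟨b⟩ through P, begin at {m0}:
  [1] b ⇒ {m1}
  P completes σ.
Trace ⟨b⟩ through Q, begin at {n0}:
  [1] b ⇒ no successor for Q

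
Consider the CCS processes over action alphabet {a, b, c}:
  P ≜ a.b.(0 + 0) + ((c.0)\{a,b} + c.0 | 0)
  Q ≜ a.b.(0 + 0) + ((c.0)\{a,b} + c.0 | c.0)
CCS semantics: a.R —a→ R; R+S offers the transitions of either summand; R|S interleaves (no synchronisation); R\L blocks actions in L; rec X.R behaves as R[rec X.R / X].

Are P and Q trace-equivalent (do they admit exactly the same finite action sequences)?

LTS(P): 5 reachable states
  p0 = a.b.(0 + 0) + ((c.0)\{a,b} + c.0 | 0) | ··a··> p1, ··c··> p2, ··c··> p3
  p1 = b.(0 + 0) | ··b··> p4
  p2 = 0 | 0 | ·
  p3 = 0\{a,b} | ·
  p4 = 0 + 0 | ·
LTS(Q): 7 reachable states
  q0 = a.b.(0 + 0) + ((c.0)\{a,b} + c.0 | c.0) | ··a··> q1, ··c··> q2, ··c··> q3, ··c··> q4
  q1 = b.(0 + 0) | ··b··> q5
  q2 = 0 | c.0 | ··c··> q6
  q3 = 0\{a,b} | ·
  q4 = c.0 | 0 | ··c··> q6
  q5 = 0 + 0 | ·
  q6 = 0 | 0 | ·
Run σ = ⟨cc⟩ on Q: start {q0}
  step 1 (c): {q2, q3, q4}
  step 2 (c): {q6}
  ✓ Q
Run σ = ⟨cc⟩ on P: start {p0}
  step 1 (c): {p2, p3}
  step 2 (c): ∅ (P stuck)

NO — witness ⟨cc⟩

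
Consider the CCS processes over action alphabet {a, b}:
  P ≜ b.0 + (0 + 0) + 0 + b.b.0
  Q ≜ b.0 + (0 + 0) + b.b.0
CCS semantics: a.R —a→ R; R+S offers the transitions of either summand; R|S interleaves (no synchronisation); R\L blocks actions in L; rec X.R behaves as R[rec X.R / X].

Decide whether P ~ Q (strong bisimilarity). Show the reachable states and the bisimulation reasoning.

YES

P's transition system — 3 states:
  u0 = b.0 + (0 + 0) + 0 + b.b.0 | --b--▸ u1, --b--▸ u2
  u1 = 0 | (no moves)
  u2 = b.0 | --b--▸ u1
Q's transition system — 3 states:
  v0 = b.0 + (0 + 0) + b.b.0 | --b--▸ v1, --b--▸ v2
  v1 = 0 | (no moves)
  v2 = b.0 | --b--▸ v1
Partition-refinement fixed point:
  B0 = {u0, v0}
  B1 = {u2, v2}
  B2 = {u1, v1}
u0 ∈ B0, v0 ∈ B0 → same block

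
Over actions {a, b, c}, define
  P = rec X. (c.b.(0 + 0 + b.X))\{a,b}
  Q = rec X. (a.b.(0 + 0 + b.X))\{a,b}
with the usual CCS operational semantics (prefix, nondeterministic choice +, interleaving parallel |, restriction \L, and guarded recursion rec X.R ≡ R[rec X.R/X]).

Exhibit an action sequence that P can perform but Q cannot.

LTS(P): 2 reachable states
  u0 = rec X. (c.b.(0 + 0 + b.X))\{a,b} ⊢ --c--▸ u1
  u1 = (b.(0 + 0 + b.(rec X. (c.b.(0 + 0 + b.X))\{a,b})))\{a,b} ⊢ (no moves)
LTS(Q): 1 reachable states
  v0 = rec X. (a.b.(0 + 0 + b.X))\{a,b} ⊢ (no moves)
Run σ = ⟨c⟩ on P: start {u0}
  after c @ step 1: {u1}
  — P admits the full trace.
Run σ = ⟨c⟩ on Q: start {v0}
  after c @ step 1: no successor for Q

c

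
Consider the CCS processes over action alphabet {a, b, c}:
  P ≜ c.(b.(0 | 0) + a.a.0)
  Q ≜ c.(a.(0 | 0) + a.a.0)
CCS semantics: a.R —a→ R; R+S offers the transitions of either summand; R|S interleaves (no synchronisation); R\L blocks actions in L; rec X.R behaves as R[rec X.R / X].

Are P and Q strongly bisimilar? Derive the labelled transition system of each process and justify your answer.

P's transition system — 5 states:
  m0 = c.(b.(0 | 0) + a.a.0) has moves -c-> m1
  m1 = b.(0 | 0) + a.a.0 has moves -a-> m2, -b-> m3
  m2 = a.0 has moves -a-> m4
  m3 = 0 | 0 has moves deadlocked
  m4 = 0 has moves deadlocked
Q's transition system — 5 states:
  n0 = c.(a.(0 | 0) + a.a.0) has moves -c-> n1
  n1 = a.(0 | 0) + a.a.0 has moves -a-> n2, -a-> n3
  n2 = 0 | 0 has moves deadlocked
  n3 = a.0 has moves -a-> n4
  n4 = 0 has moves deadlocked
Bisimilarity quotient blocks:
  B0 = {m0}
  B1 = {m1}
  B2 = {m3, m4, n2, n4}
  B3 = {m2, n3}
  B4 = {n0}
  B5 = {n1}
m0 ∈ B0, n0 ∈ B4 → different blocks

NO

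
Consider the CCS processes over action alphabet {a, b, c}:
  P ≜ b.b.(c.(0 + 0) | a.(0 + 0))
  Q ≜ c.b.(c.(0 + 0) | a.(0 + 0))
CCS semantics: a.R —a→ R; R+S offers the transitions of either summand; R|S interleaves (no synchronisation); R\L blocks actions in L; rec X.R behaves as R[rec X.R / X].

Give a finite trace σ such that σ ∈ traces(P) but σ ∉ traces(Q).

b

Reachable graph of P (6 states):
  u0 = b.b.(c.(0 + 0) | a.(0 + 0)) | --b--▸ u1
  u1 = b.(c.(0 + 0) | a.(0 + 0)) | --b--▸ u2
  u2 = c.(0 + 0) | a.(0 + 0) | --a--▸ u3, --c--▸ u4
  u3 = c.(0 + 0) | (0 + 0) | --c--▸ u5
  u4 = (0 + 0) | a.(0 + 0) | --a--▸ u5
  u5 = (0 + 0) | (0 + 0) | deadlocked
Reachable graph of Q (6 states):
  v0 = c.b.(c.(0 + 0) | a.(0 + 0)) | --c--▸ v1
  v1 = b.(c.(0 + 0) | a.(0 + 0)) | --b--▸ v2
  v2 = c.(0 + 0) | a.(0 + 0) | --a--▸ v3, --c--▸ v4
  v3 = c.(0 + 0) | (0 + 0) | --c--▸ v5
  v4 = (0 + 0) | a.(0 + 0) | --a--▸ v5
  v5 = (0 + 0) | (0 + 0) | deadlocked
Run σ = ⟨b⟩ on P: start {u0}
  step 1 (b): {u1}
  — P admits the full trace.
Run σ = ⟨b⟩ on Q: start {v0}
  step 1 (b): ∅  — Q cannot continue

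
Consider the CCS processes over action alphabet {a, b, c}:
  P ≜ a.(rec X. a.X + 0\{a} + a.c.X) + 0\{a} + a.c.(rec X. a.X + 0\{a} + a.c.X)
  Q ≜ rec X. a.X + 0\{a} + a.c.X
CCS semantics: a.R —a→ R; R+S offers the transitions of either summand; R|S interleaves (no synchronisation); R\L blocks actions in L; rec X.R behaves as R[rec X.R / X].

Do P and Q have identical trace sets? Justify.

Reachable graph of P (3 states):
  s0 = a.(rec X. a.X + 0\{a} + a.c.X) + 0\{a} + a.c.(rec X. a.X + 0\{a} + a.c.X) → —a→ s1, —a→ s2
  s1 = c.(rec X. a.X + 0\{a} + a.c.X) → —c→ s2
  s2 = rec X. a.X + 0\{a} + a.c.X → —a→ s1, —a→ s2
Reachable graph of Q (2 states):
  t0 = rec X. a.X + 0\{a} + a.c.X → —a→ t0, —a→ t1
  t1 = c.(rec X. a.X + 0\{a} + a.c.X) → —c→ t0
Coarsest stable partition (strong bisimilarity classes):
  B0 = {s0, s2, t0}
  B1 = {s1, t1}
s0 ∈ B0, t0 ∈ B0 → same block
Bisimilar ⇒ trace-equivalent.

YES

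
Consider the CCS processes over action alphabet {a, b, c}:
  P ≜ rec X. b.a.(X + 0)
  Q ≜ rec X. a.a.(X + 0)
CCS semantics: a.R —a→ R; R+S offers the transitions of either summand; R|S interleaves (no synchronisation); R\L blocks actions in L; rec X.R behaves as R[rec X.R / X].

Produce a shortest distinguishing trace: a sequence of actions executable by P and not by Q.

LTS(P): 3 reachable states
  u0 = rec X. b.a.(X + 0) has moves --b--▸ u1
  u1 = a.((rec X. b.a.(X + 0)) + 0) has moves --a--▸ u2
  u2 = (rec X. b.a.(X + 0)) + 0 has moves --b--▸ u1
LTS(Q): 3 reachable states
  v0 = rec X. a.a.(X + 0) has moves --a--▸ v1
  v1 = a.((rec X. a.a.(X + 0)) + 0) has moves --a--▸ v2
  v2 = (rec X. a.a.(X + 0)) + 0 has moves --a--▸ v1
Trace ⟨b⟩ through P, begin at {u0}:
  after b @ step 1: {u1}
  P completes σ.
Trace ⟨b⟩ through Q, begin at {v0}:
  after b @ step 1: no successor for Q

b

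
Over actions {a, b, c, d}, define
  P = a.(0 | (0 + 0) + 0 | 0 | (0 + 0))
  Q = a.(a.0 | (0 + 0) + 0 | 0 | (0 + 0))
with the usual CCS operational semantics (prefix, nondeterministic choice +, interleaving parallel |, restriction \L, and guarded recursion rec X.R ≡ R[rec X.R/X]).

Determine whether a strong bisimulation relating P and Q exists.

P ≁ Q

P's transition system — 2 states:
  s0 = a.(0 | (0 + 0) + 0 | 0 | (0 + 0)) → —a→ s1
  s1 = 0 | (0 + 0) + 0 | 0 | (0 + 0) → ∅
Q's transition system — 3 states:
  t0 = a.(a.0 | (0 + 0) + 0 | 0 | (0 + 0)) → —a→ t1
  t1 = a.0 | (0 + 0) + 0 | 0 | (0 + 0) → —a→ t2
  t2 = 0 | (0 + 0) → ∅
Bisimilarity quotient blocks:
  B0 = {s0, t1}
  B1 = {s1, t2}
  B2 = {t0}
s0 ∈ B0, t0 ∈ B2 → different blocks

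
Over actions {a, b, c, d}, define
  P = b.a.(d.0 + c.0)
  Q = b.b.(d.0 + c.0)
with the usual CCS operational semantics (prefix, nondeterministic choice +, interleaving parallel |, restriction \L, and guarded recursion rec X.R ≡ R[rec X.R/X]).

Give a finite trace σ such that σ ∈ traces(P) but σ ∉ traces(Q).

LTS(P): 4 reachable states
  u0 = b.a.(d.0 + c.0) | -b-> u1
  u1 = a.(d.0 + c.0) | -a-> u2
  u2 = d.0 + c.0 | -c-> u3, -d-> u3
  u3 = 0 | stopped
LTS(Q): 4 reachable states
  v0 = b.b.(d.0 + c.0) | -b-> v1
  v1 = b.(d.0 + c.0) | -b-> v2
  v2 = d.0 + c.0 | -c-> v3, -d-> v3
  v3 = 0 | stopped
Executing ba from P (initial set {u0}):
  [1] b ⇒ {u1}
  [2] a ⇒ {u2}
  ✓ P
Executing ba from Q (initial set {v0}):
  [1] b ⇒ {v1}
  [2] a ⇒ ∅  — Q cannot continue

ba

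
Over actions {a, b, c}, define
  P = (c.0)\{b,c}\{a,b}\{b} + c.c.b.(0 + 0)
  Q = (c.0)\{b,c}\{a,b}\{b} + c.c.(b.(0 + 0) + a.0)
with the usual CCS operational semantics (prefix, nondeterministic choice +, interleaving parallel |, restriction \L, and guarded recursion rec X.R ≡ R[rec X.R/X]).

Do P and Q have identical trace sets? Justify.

Reachable graph of P (4 states):
  u0 = (c.0)\{b,c}\{a,b}\{b} + c.c.b.(0 + 0) → --c--▸ u1
  u1 = c.b.(0 + 0) → --c--▸ u2
  u2 = b.(0 + 0) → --b--▸ u3
  u3 = 0 + 0 → (no moves)
Reachable graph of Q (5 states):
  v0 = (c.0)\{b,c}\{a,b}\{b} + c.c.(b.(0 + 0) + a.0) → --c--▸ v1
  v1 = c.(b.(0 + 0) + a.0) → --c--▸ v2
  v2 = b.(0 + 0) + a.0 → --a--▸ v3, --b--▸ v4
  v3 = 0 → (no moves)
  v4 = 0 + 0 → (no moves)
Executing cca from Q (initial set {v0}):
  [1] c ⇒ {v1}
  [2] c ⇒ {v2}
  [3] a ⇒ {v3}
  Q completes σ.
Executing cca from P (initial set {u0}):
  [1] c ⇒ {u1}
  [2] c ⇒ {u2}
  [3] a ⇒ ∅ (P stuck)

NO — witness ⟨cca⟩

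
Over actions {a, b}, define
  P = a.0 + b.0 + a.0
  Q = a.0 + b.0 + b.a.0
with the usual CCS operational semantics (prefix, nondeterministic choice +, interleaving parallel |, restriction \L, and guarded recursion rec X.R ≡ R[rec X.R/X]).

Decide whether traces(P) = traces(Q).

LTS(P): 2 reachable states
  s0 = a.0 + b.0 + a.0 | —a→ s1, —b→ s1
  s1 = 0 | (no moves)
LTS(Q): 3 reachable states
  t0 = a.0 + b.0 + b.a.0 | —a→ t1, —b→ t1, —b→ t2
  t1 = 0 | (no moves)
  t2 = a.0 | —a→ t1
Run σ = ⟨ba⟩ on Q: start {t0}
  step 1 (b): {t1, t2}
  step 2 (a): {t1}
  ✓ Q
Run σ = ⟨ba⟩ on P: start {s0}
  step 1 (b): {s1}
  step 2 (a): ∅ (P stuck)

NO — witness ⟨ba⟩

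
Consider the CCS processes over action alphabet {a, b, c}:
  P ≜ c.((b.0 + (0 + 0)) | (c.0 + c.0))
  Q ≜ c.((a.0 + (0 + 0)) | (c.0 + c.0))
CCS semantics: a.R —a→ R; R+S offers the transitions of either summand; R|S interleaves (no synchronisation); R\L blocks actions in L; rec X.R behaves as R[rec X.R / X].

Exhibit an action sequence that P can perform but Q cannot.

P's transition system — 5 states:
  p0 = c.((b.0 + (0 + 0)) | (c.0 + c.0)) has moves ··c··> p1
  p1 = (b.0 + (0 + 0)) | (c.0 + c.0) has moves ··b··> p2, ··c··> p3
  p2 = 0 | (c.0 + c.0) has moves ··c··> p4
  p3 = (b.0 + (0 + 0)) | 0 has moves ··b··> p4
  p4 = 0 | 0 has moves deadlocked
Q's transition system — 5 states:
  q0 = c.((a.0 + (0 + 0)) | (c.0 + c.0)) has moves ··c··> q1
  q1 = (a.0 + (0 + 0)) | (c.0 + c.0) has moves ··a··> q2, ··c··> q3
  q2 = 0 | (c.0 + c.0) has moves ··c··> q4
  q3 = (a.0 + (0 + 0)) | 0 has moves ··a··> q4
  q4 = 0 | 0 has moves deadlocked
Executing cb from P (initial set {p0}):
  after c @ step 1: {p1}
  after b @ step 2: {p2}
  P completes σ.
Executing cb from Q (initial set {q0}):
  after c @ step 1: {q1}
  after b @ step 2: no successor for Q

cb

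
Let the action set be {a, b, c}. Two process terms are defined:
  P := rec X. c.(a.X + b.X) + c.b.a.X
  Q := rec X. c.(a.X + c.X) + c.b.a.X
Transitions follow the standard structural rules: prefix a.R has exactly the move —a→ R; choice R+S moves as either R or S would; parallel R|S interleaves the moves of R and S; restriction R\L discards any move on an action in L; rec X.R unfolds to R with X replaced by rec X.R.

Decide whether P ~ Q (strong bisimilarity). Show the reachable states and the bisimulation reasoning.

LTS(P): 4 reachable states
  u0 = rec X. c.(a.X + b.X) + c.b.a.X ⊢ ··c··> u1, ··c··> u2
  u1 = a.(rec X. c.(a.X + b.X) + c.b.a.X) + b.(rec X. c.(a.X + b.X) + c.b.a.X) ⊢ ··a··> u0, ··b··> u0
  u2 = b.a.(rec X. c.(a.X + b.X) + c.b.a.X) ⊢ ··b··> u3
  u3 = a.(rec X. c.(a.X + b.X) + c.b.a.X) ⊢ ··a··> u0
LTS(Q): 4 reachable states
  v0 = rec X. c.(a.X + c.X) + c.b.a.X ⊢ ··c··> v1, ··c··> v2
  v1 = a.(rec X. c.(a.X + c.X) + c.b.a.X) + c.(rec X. c.(a.X + c.X) + c.b.a.X) ⊢ ··a··> v0, ··c··> v0
  v2 = b.a.(rec X. c.(a.X + c.X) + c.b.a.X) ⊢ ··b··> v3
  v3 = a.(rec X. c.(a.X + c.X) + c.b.a.X) ⊢ ··a··> v0
Bisimilarity quotient blocks:
  B0 = {u0}
  B1 = {u1}
  B2 = {u2}
  B3 = {u3}
  B4 = {v0}
  B5 = {v1}
  B6 = {v2}
  B7 = {v3}
u0 ∈ B0, v0 ∈ B4 → different blocks

NO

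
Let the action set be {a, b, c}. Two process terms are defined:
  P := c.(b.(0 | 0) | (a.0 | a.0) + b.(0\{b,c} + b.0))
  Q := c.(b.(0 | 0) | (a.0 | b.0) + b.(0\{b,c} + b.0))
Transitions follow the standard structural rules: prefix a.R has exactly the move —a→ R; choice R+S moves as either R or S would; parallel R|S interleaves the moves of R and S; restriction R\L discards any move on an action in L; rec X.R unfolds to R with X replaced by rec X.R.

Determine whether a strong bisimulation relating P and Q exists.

Reachable graph of P (11 states):
  m0 = c.(b.(0 | 0) | (a.0 | a.0) + b.(0\{b,c} + b.0)) ⊢ —c→ m1
  m1 = b.(0 | 0) | (a.0 | a.0) + b.(0\{b,c} + b.0) ⊢ —a→ m2, —a→ m3, —b→ m4, —b→ m5
  m2 = b.(0 | 0) | (0 | a.0) ⊢ —a→ m6, —b→ m7
  m3 = b.(0 | 0) | (a.0 | 0) ⊢ —a→ m6, —b→ m8
  m4 = 0 | 0 | (a.0 | a.0) ⊢ —a→ m7, —a→ m8
  m5 = 0\{b,c} + b.0 ⊢ —b→ m9
  m6 = b.(0 | 0) | (0 | 0) ⊢ —b→ m10
  m7 = 0 | 0 | (0 | a.0) ⊢ —a→ m10
  m8 = 0 | 0 | (a.0 | 0) ⊢ —a→ m10
  m9 = 0 ⊢ ·
  m10 = 0 | 0 | (0 | 0) ⊢ ·
Reachable graph of Q (11 states):
  n0 = c.(b.(0 | 0) | (a.0 | b.0) + b.(0\{b,c} + b.0)) ⊢ —c→ n1
  n1 = b.(0 | 0) | (a.0 | b.0) + b.(0\{b,c} + b.0) ⊢ —a→ n2, —b→ n3, —b→ n4, —b→ n5
  n2 = b.(0 | 0) | (0 | b.0) ⊢ —b→ n6, —b→ n7
  n3 = 0 | 0 | (a.0 | b.0) ⊢ —a→ n6, —b→ n8
  n4 = 0\{b,c} + b.0 ⊢ —b→ n9
  n5 = b.(0 | 0) | (a.0 | 0) ⊢ —a→ n7, —b→ n8
  n6 = 0 | 0 | (0 | b.0) ⊢ —b→ n10
  n7 = b.(0 | 0) | (0 | 0) ⊢ —b→ n10
  n8 = 0 | 0 | (a.0 | 0) ⊢ —a→ n10
  n9 = 0 ⊢ ·
  n10 = 0 | 0 | (0 | 0) ⊢ ·
Coarsest stable partition (strong bisimilarity classes):
  B0 = {m0}
  B1 = {m1}
  B2 = {m2, m3, n3, n5}
  B3 = {m5, m6, n4, n6, n7}
  B4 = {m10, m9, n10, n9}
  B5 = {m7, m8, n8}
  B6 = {m4}
  B7 = {n0}
  B8 = {n1}
  B9 = {n2}
m0 ∈ B0, n0 ∈ B7 → different blocks

NO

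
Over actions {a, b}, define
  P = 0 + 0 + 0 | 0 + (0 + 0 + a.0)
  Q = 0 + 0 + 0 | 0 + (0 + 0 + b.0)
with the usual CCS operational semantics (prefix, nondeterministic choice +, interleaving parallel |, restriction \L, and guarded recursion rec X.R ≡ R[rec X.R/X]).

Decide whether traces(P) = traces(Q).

LTS(P): 2 reachable states
  m0 = 0 + 0 + 0 | 0 + (0 + 0 + a.0) → =a=> m1
  m1 = 0 → stopped
LTS(Q): 2 reachable states
  n0 = 0 + 0 + 0 | 0 + (0 + 0 + b.0) → =b=> n1
  n1 = 0 → stopped
Run σ = ⟨a⟩ on P: start {m0}
  [1] a ⇒ {m1}
  P completes σ.
Run σ = ⟨a⟩ on Q: start {n0}
  [1] a ⇒ ∅  — Q cannot continue

NO — witness ⟨a⟩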